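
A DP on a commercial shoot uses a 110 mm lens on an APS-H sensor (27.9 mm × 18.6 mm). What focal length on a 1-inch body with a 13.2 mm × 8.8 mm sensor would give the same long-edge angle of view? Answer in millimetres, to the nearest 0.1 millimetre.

Equal angle of view means equal width/f ratio, so f₂ = f₁ · (width₂/width₁) = 110 × 13.2/27.9.
f₂ = 110 × 0.47312 ≈ 52.043 mm.

52.0 mm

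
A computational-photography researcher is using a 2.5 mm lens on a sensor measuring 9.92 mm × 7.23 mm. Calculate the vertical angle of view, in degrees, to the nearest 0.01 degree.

110.67°

Angle of view α = 2·arctan(h/2f) with h = 7.23 mm and f = 2.5 mm.
h/2f = 1.44600; arctan(1.44600) ≈ 55.3337°, so α ≈ 110.6674°.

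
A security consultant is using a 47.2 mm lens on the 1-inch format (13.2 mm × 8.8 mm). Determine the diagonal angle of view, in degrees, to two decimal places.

19.08°

Sensor diagonal = √(13.2² + 8.8²) = √251.6800 ≈ 15.8644 mm.
Angle of view α = 2·arctan(d/2f) with d = 15.8644 mm and f = 47.2 mm.
d/2f = 0.16806; arctan(0.16806) ≈ 9.5397°, so α ≈ 19.0794°.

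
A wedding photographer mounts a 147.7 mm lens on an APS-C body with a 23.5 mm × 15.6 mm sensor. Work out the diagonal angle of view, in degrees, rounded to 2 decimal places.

10.91°

Sensor diagonal = √(23.5² + 15.6²) = √795.6100 ≈ 28.2066 mm.
Angle of view α = 2·arctan(d/2f) with d = 28.2066 mm and f = 147.7 mm.
d/2f = 0.09549; arctan(0.09549) ≈ 5.4544°, so α ≈ 10.9088°.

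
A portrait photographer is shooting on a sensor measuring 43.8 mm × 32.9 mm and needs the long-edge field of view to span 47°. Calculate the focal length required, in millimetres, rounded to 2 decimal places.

From α = 2·arctan(w/2f) we get f = w / (2·tan(α/2)).
With w = 43.8 mm and α/2 = 23.5°, tan(α/2) ≈ 0.43481, so f ≈ 43.8 / 0.86962 ≈ 50.3666 mm.

50.37 mm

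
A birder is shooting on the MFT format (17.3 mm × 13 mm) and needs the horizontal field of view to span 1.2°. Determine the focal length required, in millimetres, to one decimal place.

826.0 mm

From α = 2·arctan(w/2f) we get f = w / (2·tan(α/2)).
With w = 17.3 mm and α/2 = 0.6°, tan(α/2) ≈ 0.01047, so f ≈ 17.3 / 0.02094 ≈ 825.9840 mm.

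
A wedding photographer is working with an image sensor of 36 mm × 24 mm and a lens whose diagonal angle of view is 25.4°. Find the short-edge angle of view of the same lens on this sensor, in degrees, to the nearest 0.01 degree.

14.25°

Sensor diagonal = √(36² + 24²) = √1872.0000 ≈ 43.2666 mm.
From the diagonal AOV: f = 43.2666 / (2·tan(12.7°)) = 43.2666 / 0.45072 ≈ 95.9946 mm.
Short-edge AOV = 2·arctan(24 / (2 × 95.9946)) = 2·arctan(0.12501) ≈ 14.2508°.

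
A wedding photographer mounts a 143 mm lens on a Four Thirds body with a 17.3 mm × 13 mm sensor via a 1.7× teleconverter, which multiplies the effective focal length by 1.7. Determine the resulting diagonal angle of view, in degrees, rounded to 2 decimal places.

Effective focal length f = 143 × 1.7 = 243.1 mm.
Sensor diagonal = √(17.3² + 13²) = √468.2900 ≈ 21.6400 mm.
α = 2·arctan(21.640 / (2 × 243.1)) = 2·arctan(0.04451) ≈ 5.0969°.

5.10°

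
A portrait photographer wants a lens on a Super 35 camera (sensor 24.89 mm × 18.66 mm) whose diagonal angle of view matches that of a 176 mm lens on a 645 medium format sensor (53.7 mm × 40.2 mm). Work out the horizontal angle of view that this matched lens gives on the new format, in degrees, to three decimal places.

17.339°

Sensor diagonal = √(53.7² + 40.2²) = √4499.7300 ≈ 67.0800 mm.
Sensor diagonal = √(24.89² + 18.66²) = √967.7077 ≈ 31.1080 mm.
Equal diagonal AOV ⇒ f₂ = f₁ · 31.1080/67.0800 = 176 × 0.46374 ≈ 81.6191 mm.
Horizontal AOV on the new format = 2·arctan(24.89 / (2 × 81.6191)) = 2·arctan(0.15248) ≈ 17.3390°.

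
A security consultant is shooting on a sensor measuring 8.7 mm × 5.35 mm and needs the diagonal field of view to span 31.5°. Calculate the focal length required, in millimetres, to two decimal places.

Sensor diagonal = √(8.7² + 5.35²) = √104.3125 ≈ 10.2133 mm.
From α = 2·arctan(d/2f) we get f = d / (2·tan(α/2)).
With d = 10.2133 mm and α/2 = 15.75°, tan(α/2) ≈ 0.28203, so f ≈ 10.2133 / 0.56406 ≈ 18.1069 mm.

18.11 mm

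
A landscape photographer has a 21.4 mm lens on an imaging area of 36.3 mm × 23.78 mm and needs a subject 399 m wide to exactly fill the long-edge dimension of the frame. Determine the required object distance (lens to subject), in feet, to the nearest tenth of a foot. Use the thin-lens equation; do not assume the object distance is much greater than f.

771.8 ft

W: 399 m = 399000 mm.
Magnification m = w/W = dᵢ/dₒ; combined with 1/f = 1/dₒ + 1/dᵢ this gives dₒ = f·(1 + W/w).
dₒ = 21.4 mm × (1 + 399000/36.3) = 21.4 × 10992.7355 ≈ 235244.540 mm = 235244.540/304.8 ft = 771.8 ft.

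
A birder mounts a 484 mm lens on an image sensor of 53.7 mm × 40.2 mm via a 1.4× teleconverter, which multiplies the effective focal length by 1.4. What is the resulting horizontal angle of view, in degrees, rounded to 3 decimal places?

4.538°

Effective focal length f = 484 × 1.4 = 677.6 mm.
α = 2·arctan(53.7 / (2 × 677.6)) = 2·arctan(0.03963) ≈ 4.5383°.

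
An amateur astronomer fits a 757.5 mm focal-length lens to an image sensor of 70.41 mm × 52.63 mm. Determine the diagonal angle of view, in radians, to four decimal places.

0.1159 rad

Sensor diagonal = √(70.41² + 52.63²) = √7727.4850 ≈ 87.9061 mm.
Angle of view α = 2·arctan(d/2f) with d = 87.9061 mm and f = 757.5 mm.
d/2f = 0.05802; arctan(0.05802) ≈ 0.0580 rad, so α ≈ 0.1159 rad.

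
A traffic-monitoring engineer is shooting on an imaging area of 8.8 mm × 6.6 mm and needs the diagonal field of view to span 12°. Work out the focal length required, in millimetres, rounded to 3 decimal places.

52.329 mm

Sensor diagonal = √(8.8² + 6.6²) = √121.0000 ≈ 11.0000 mm.
From α = 2·arctan(d/2f) we get f = d / (2·tan(α/2)).
With d = 11.0000 mm and α/2 = 6°, tan(α/2) ≈ 0.10510, so f ≈ 11.0000 / 0.21021 ≈ 52.3290 mm.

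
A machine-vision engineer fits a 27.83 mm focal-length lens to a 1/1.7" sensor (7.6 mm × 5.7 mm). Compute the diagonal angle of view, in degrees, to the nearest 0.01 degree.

19.37°

Sensor diagonal = √(7.6² + 5.7²) = √90.2500 ≈ 9.5000 mm.
Angle of view α = 2·arctan(d/2f) with d = 9.5000 mm and f = 27.83 mm.
d/2f = 0.17068; arctan(0.17068) ≈ 9.6859°, so α ≈ 19.3717°.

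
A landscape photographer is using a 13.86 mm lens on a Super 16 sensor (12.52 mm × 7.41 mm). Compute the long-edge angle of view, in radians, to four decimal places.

0.8485 rad

Angle of view α = 2·arctan(w/2f) with w = 12.52 mm and f = 13.86 mm.
w/2f = 0.45166; arctan(0.45166) ≈ 0.4242 rad, so α ≈ 0.8485 rad.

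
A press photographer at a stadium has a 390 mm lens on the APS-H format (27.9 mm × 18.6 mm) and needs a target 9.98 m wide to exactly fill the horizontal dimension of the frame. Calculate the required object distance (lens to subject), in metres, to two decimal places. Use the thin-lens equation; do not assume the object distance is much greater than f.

W: 9.98 m = 9980 mm.
Magnification m = w/W = dᵢ/dₒ; combined with 1/f = 1/dₒ + 1/dᵢ this gives dₒ = f·(1 + W/w).
dₒ = 390 mm × (1 + 9980/27.9) = 390 × 358.7061 ≈ 139895.376 mm = 139.895 m.

139.90 m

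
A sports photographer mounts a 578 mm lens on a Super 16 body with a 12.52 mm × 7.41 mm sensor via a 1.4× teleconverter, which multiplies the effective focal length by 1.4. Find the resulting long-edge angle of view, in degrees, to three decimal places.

0.886°

Effective focal length f = 578 × 1.4 = 809.2 mm.
α = 2·arctan(12.52 / (2 × 809.2)) = 2·arctan(0.00774) ≈ 0.8865°.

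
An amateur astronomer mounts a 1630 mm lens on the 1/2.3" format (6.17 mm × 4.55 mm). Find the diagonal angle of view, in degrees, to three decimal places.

Sensor diagonal = √(6.17² + 4.55²) = √58.7714 ≈ 7.6663 mm.
Angle of view α = 2·arctan(d/2f) with d = 7.6663 mm and f = 1630 mm.
d/2f = 0.00235; arctan(0.00235) ≈ 0.1347°, so α ≈ 0.2695°.

0.269°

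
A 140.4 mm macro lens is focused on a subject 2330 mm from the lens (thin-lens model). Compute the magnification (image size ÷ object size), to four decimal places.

0.0641×

Thin lens: 1/f = 1/dₒ + 1/dᵢ → 1/dᵢ = 1/140.4 − 1/2330 = 0.0066933 mm⁻¹, so dᵢ ≈ 149.4026 mm.
Magnification m = dᵢ/dₒ = 149.4026/2330 ≈ 0.06412.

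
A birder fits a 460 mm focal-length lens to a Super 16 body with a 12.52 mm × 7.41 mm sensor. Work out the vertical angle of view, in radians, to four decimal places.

0.0161 rad

Angle of view α = 2·arctan(h/2f) with h = 7.41 mm and f = 460 mm.
h/2f = 0.00805; arctan(0.00805) ≈ 0.0081 rad, so α ≈ 0.0161 rad.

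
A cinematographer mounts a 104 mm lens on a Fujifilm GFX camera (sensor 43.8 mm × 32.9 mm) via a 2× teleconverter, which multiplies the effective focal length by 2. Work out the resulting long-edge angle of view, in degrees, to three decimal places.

Effective focal length f = 104 × 2 = 208 mm.
α = 2·arctan(43.8 / (2 × 208)) = 2·arctan(0.10529) ≈ 12.0209°.

12.021°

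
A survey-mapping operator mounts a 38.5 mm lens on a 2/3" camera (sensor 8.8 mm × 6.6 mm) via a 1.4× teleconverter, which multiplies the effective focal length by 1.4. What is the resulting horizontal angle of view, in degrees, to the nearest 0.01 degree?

9.33°

Effective focal length f = 38.5 × 1.4 = 53.9 mm.
α = 2·arctan(8.8 / (2 × 53.9)) = 2·arctan(0.08163) ≈ 9.3337°.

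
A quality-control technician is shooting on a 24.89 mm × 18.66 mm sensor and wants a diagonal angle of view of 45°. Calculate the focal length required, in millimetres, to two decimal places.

Sensor diagonal = √(24.89² + 18.66²) = √967.7077 ≈ 31.1080 mm.
From α = 2·arctan(d/2f) we get f = d / (2·tan(α/2)).
With d = 31.1080 mm and α/2 = 22.5°, tan(α/2) ≈ 0.41421, so f ≈ 31.1080 / 0.82843 ≈ 37.5507 mm.

37.55 mm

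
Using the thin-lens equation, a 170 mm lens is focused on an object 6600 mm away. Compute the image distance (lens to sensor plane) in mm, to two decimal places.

1/dᵢ = 1/f − 1/dₒ = 1/170 − 1/6600 = 0.0057308 mm⁻¹.
dᵢ = 1/0.0057308 ≈ 174.4946 mm.

174.49 mm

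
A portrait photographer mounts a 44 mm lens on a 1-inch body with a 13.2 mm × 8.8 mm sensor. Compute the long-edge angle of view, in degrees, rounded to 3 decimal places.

Angle of view α = 2·arctan(w/2f) with w = 13.2 mm and f = 44 mm.
w/2f = 0.15000; arctan(0.15000) ≈ 8.5308°, so α ≈ 17.0615°.

17.062°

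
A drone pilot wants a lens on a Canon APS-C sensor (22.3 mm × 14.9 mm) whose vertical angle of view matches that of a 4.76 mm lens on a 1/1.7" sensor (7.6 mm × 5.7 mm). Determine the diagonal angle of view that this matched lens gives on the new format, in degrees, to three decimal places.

94.285°

Equal vertical AOV ⇒ f₂ = f₁ · 14.9/5.7 = 4.76 × 2.61404 ≈ 12.4428 mm.
Sensor diagonal = √(22.3² + 14.9²) = √719.3000 ≈ 26.8198 mm.
Diagonal AOV on the new format = 2·arctan(26.8198 / (2 × 12.4428)) = 2·arctan(1.07772) ≈ 94.2846°.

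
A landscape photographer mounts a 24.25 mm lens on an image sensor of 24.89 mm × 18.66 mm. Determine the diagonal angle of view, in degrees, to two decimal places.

Sensor diagonal = √(24.89² + 18.66²) = √967.7077 ≈ 31.1080 mm.
Angle of view α = 2·arctan(d/2f) with d = 31.1080 mm and f = 24.25 mm.
d/2f = 0.64140; arctan(0.64140) ≈ 32.6762°, so α ≈ 65.3524°.

65.35°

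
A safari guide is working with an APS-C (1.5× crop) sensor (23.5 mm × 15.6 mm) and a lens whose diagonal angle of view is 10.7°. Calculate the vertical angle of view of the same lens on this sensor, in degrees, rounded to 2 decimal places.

5.93°

Sensor diagonal = √(23.5² + 15.6²) = √795.6100 ≈ 28.2066 mm.
From the diagonal AOV: f = 28.2066 / (2·tan(5.35°)) = 28.2066 / 0.18729 ≈ 150.5997 mm.
Vertical AOV = 2·arctan(15.6 / (2 × 150.5997)) = 2·arctan(0.05179) ≈ 5.9297°.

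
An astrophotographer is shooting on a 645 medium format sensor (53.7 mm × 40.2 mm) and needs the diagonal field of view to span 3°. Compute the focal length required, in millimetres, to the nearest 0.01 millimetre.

1280.84 mm

Sensor diagonal = √(53.7² + 40.2²) = √4499.7300 ≈ 67.0800 mm.
From α = 2·arctan(d/2f) we get f = d / (2·tan(α/2)).
With d = 67.0800 mm and α/2 = 1.5°, tan(α/2) ≈ 0.02619, so f ≈ 67.0800 / 0.05237 ≈ 1280.8414 mm.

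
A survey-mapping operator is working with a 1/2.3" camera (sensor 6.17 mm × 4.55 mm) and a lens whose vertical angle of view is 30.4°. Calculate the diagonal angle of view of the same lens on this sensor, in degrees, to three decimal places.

From the vertical AOV: f = 4.55 / (2·tan(15.2°)) = 4.55 / 0.54339 ≈ 8.3734 mm.
Sensor diagonal = √(6.17² + 4.55²) = √58.7714 ≈ 7.6663 mm.
Diagonal AOV = 2·arctan(7.6663 / (2 × 8.3734)) = 2·arctan(0.45777) ≈ 49.1942°.

49.194°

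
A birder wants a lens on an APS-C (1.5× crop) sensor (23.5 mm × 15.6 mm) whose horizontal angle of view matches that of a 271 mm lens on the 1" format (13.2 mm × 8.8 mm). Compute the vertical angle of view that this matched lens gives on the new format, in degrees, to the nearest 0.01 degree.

Equal horizontal AOV ⇒ f₂ = f₁ · 23.5/13.2 = 271 × 1.78030 ≈ 482.4621 mm.
Vertical AOV on the new format = 2·arctan(15.6 / (2 × 482.4621)) = 2·arctan(0.01617) ≈ 1.8524°.

1.85°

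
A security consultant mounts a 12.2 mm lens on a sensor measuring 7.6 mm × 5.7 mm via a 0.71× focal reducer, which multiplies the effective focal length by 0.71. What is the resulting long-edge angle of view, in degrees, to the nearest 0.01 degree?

47.37°

Effective focal length f = 12.2 × 0.71 = 8.662 mm.
α = 2·arctan(7.6 / (2 × 8.662)) = 2·arctan(0.43870) ≈ 47.3739°.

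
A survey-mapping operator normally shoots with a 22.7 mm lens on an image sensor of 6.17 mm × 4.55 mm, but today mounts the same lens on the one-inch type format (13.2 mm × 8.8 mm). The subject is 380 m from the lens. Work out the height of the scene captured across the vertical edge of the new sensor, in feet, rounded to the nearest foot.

483 ft

The focal length stays 22.7 mm; the relevant sensor dimension is now h = 8.8 mm. Object distance dₒ = 380 m = 380000 mm.
Thin-lens field height W = h·(dₒ − f)/f = 8.8 × (380000 − 22.7)/22.7 ≈ 147303.975 mm = 147303.975/304.8 ft = 483.281 ft.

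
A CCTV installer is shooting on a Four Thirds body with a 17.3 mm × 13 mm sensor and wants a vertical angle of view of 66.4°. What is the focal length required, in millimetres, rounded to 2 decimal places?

9.93 mm

From α = 2·arctan(h/2f) we get f = h / (2·tan(α/2)).
With h = 13 mm and α/2 = 33.2°, tan(α/2) ≈ 0.65438, so f ≈ 13 / 1.30876 ≈ 9.9330 mm.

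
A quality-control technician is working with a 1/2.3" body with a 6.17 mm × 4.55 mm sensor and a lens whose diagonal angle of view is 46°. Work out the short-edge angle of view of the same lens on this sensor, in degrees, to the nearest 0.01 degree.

Sensor diagonal = √(6.17² + 4.55²) = √58.7714 ≈ 7.6663 mm.
From the diagonal AOV: f = 7.6663 / (2·tan(23°)) = 7.6663 / 0.84895 ≈ 9.0303 mm.
Short-edge AOV = 2·arctan(4.55 / (2 × 9.0303)) = 2·arctan(0.25193) ≈ 28.2806°.

28.28°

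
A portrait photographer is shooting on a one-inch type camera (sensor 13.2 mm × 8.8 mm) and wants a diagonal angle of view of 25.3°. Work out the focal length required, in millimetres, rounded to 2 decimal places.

Sensor diagonal = √(13.2² + 8.8²) = √251.6800 ≈ 15.8644 mm.
From α = 2·arctan(d/2f) we get f = d / (2·tan(α/2)).
With d = 15.8644 mm and α/2 = 12.65°, tan(α/2) ≈ 0.22444, so f ≈ 15.8644 / 0.44889 ≈ 35.3418 mm.

35.34 mm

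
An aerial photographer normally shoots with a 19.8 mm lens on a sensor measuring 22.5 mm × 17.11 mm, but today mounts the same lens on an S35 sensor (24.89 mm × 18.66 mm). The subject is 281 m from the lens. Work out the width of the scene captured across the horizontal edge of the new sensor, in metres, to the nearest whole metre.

353 m

The focal length stays 19.8 mm; the relevant sensor dimension is now w = 24.89 mm. Object distance dₒ = 281 m = 281000 mm.
Thin-lens field width W = w·(dₒ − f)/f = 24.89 × (281000 − 19.8)/19.8 ≈ 353211.979 mm = 353.212 m.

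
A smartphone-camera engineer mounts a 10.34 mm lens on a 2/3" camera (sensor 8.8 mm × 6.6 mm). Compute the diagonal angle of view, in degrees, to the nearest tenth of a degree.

Sensor diagonal = √(8.8² + 6.6²) = √121.0000 ≈ 11.0000 mm.
Angle of view α = 2·arctan(d/2f) with d = 11.0000 mm and f = 10.34 mm.
d/2f = 0.53191; arctan(0.53191) ≈ 28.0092°, so α ≈ 56.0184°.

56.0°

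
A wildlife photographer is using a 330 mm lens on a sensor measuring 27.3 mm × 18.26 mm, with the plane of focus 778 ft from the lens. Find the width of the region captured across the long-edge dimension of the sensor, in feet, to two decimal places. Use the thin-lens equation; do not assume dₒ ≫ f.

dₒ: 778 ft × 304.8 mm/ft = 237134.39 mm.
Similar triangles through the lens centre give W/dₒ = w/dᵢ; with 1/f = 1/dₒ + 1/dᵢ this gives W = w·(dₒ − f)/f.
W = 27.3 mm × (237134 − 330) / 330 = 27.3 × 717.5891 ≈ 19590.182 mm = 19590.182/304.8 ft = 64.2723 ft.

64.27 ft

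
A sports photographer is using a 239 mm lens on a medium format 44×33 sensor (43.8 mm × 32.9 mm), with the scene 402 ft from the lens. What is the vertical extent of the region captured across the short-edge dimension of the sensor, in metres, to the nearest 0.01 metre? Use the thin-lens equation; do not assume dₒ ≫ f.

dₒ: 402 ft × 304.8 mm/ft = 122529.60 mm.
Similar triangles through the lens centre give W/dₒ = h/dᵢ; with 1/f = 1/dₒ + 1/dᵢ this gives W = h·(dₒ − f)/f.
W = 32.9 mm × (122530 − 239) / 239 = 32.9 × 511.6761 ≈ 16834.145 mm = 16.8341 m.

16.83 m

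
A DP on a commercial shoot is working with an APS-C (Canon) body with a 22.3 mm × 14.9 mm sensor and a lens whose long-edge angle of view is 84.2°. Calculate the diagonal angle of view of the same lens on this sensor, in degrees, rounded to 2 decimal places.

From the long-edge AOV: f = 22.3 / (2·tan(42.1°)) = 22.3 / 1.80714 ≈ 12.3399 mm.
Sensor diagonal = √(22.3² + 14.9²) = √719.3000 ≈ 26.8198 mm.
Diagonal AOV = 2·arctan(26.8198 / (2 × 12.3399)) = 2·arctan(1.08670) ≈ 94.7587°.

94.76°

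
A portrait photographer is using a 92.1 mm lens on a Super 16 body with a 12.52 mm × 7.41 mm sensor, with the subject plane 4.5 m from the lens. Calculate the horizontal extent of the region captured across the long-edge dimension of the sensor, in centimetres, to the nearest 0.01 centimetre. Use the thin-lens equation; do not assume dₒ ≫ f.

59.92 cm

dₒ: 4.5 m = 4500 mm.
Similar triangles through the lens centre give W/dₒ = w/dᵢ; with 1/f = 1/dₒ + 1/dᵢ this gives W = w·(dₒ − f)/f.
W = 12.52 mm × (4500 − 92.1) / 92.1 = 12.52 × 47.8599 ≈ 599.206 mm = 59.9206 cm.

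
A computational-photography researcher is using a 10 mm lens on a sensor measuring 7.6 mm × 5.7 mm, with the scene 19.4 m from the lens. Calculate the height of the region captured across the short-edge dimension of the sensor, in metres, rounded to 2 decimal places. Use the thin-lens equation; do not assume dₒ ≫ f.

dₒ: 19.4 m = 19400 mm.
Similar triangles through the lens centre give W/dₒ = h/dᵢ; with 1/f = 1/dₒ + 1/dᵢ this gives W = h·(dₒ − f)/f.
W = 5.7 mm × (19400 − 10) / 10 = 5.7 × 1939.0000 ≈ 11052.300 mm = 11.0523 m.

11.05 m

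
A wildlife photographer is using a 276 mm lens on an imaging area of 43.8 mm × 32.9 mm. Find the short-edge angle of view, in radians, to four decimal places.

0.1191 rad

Angle of view α = 2·arctan(h/2f) with h = 32.9 mm and f = 276 mm.
h/2f = 0.05960; arctan(0.05960) ≈ 0.0595 rad, so α ≈ 0.1191 rad.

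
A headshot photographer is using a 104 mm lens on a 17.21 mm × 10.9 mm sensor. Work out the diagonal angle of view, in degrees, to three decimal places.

11.187°

Sensor diagonal = √(17.21² + 10.9²) = √414.9941 ≈ 20.3714 mm.
Angle of view α = 2·arctan(d/2f) with d = 20.3714 mm and f = 104 mm.
d/2f = 0.09794; arctan(0.09794) ≈ 5.5937°, so α ≈ 11.1874°.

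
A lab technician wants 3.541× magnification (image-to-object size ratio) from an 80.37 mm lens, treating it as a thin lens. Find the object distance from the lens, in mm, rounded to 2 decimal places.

103.07 mm

With m = dᵢ/dₒ and 1/f = 1/dₒ + 1/dᵢ, substituting dᵢ = m·dₒ gives 1/f = (1 + 1/m)/dₒ, hence dₒ = f·(1 + 1/m).
dₒ = 80.37 × (1 + 1/3.541) = 80.37 × 1.28241 ≈ 103.067 mm.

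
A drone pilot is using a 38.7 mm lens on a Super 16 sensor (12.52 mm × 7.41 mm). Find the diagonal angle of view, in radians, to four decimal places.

0.3716 rad

Sensor diagonal = √(12.52² + 7.41²) = √211.6585 ≈ 14.5485 mm.
Angle of view α = 2·arctan(d/2f) with d = 14.5485 mm and f = 38.7 mm.
d/2f = 0.18796; arctan(0.18796) ≈ 0.1858 rad, so α ≈ 0.3716 rad.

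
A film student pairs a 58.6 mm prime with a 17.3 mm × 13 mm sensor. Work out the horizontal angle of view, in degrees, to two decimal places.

16.79°

Angle of view α = 2·arctan(w/2f) with w = 17.3 mm and f = 58.6 mm.
w/2f = 0.14761; arctan(0.14761) ≈ 8.3968°, so α ≈ 16.7937°.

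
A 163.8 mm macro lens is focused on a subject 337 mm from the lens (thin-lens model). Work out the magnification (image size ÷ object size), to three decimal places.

Thin lens: 1/f = 1/dₒ + 1/dᵢ → 1/dᵢ = 1/163.8 − 1/337 = 0.0031376 mm⁻¹, so dᵢ ≈ 318.7102 mm.
Magnification m = dᵢ/dₒ = 318.7102/337 ≈ 0.94573.

0.946×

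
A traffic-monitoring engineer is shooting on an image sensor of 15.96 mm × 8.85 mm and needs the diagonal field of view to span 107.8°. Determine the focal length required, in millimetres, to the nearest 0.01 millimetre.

6.65 mm

Sensor diagonal = √(15.96² + 8.85²) = √333.0441 ≈ 18.2495 mm.
From α = 2·arctan(d/2f) we get f = d / (2·tan(α/2)).
With d = 18.2495 mm and α/2 = 53.9°, tan(α/2) ≈ 1.37134, so f ≈ 18.2495 / 2.74268 ≈ 6.6539 mm.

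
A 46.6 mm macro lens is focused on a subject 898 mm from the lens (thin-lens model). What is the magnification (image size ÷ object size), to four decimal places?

Thin lens: 1/f = 1/dₒ + 1/dᵢ → 1/dᵢ = 1/46.6 − 1/898 = 0.0203456 mm⁻¹, so dᵢ ≈ 49.1506 mm.
Magnification m = dᵢ/dₒ = 49.1506/898 ≈ 0.05473.

0.0547×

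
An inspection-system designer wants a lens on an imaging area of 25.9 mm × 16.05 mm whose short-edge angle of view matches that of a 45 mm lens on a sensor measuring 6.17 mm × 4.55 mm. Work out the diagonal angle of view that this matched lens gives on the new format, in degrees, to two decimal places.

10.96°

Equal short-edge AOV ⇒ f₂ = f₁ · 16.05/4.55 = 45 × 3.52747 ≈ 158.7363 mm.
Sensor diagonal = √(25.9² + 16.05²) = √928.4125 ≈ 30.4699 mm.
Diagonal AOV on the new format = 2·arctan(30.4699 / (2 × 158.7363)) = 2·arctan(0.09598) ≈ 10.9645°.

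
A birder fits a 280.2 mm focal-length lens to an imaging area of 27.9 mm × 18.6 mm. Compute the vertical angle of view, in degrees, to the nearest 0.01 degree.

3.80°

Angle of view α = 2·arctan(h/2f) with h = 18.6 mm and f = 280.2 mm.
h/2f = 0.03319; arctan(0.03319) ≈ 1.9010°, so α ≈ 3.8020°.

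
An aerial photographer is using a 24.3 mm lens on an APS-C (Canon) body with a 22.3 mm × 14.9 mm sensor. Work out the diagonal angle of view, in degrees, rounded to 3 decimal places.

57.784°

Sensor diagonal = √(22.3² + 14.9²) = √719.3000 ≈ 26.8198 mm.
Angle of view α = 2·arctan(d/2f) with d = 26.8198 mm and f = 24.3 mm.
d/2f = 0.55185; arctan(0.55185) ≈ 28.8920°, so α ≈ 57.7840°.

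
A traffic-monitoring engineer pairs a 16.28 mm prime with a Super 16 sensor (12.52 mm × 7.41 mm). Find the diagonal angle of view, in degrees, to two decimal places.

Sensor diagonal = √(12.52² + 7.41²) = √211.6585 ≈ 14.5485 mm.
Angle of view α = 2·arctan(d/2f) with d = 14.5485 mm and f = 16.28 mm.
d/2f = 0.44682; arctan(0.44682) ≈ 24.0761°, so α ≈ 48.1522°.

48.15°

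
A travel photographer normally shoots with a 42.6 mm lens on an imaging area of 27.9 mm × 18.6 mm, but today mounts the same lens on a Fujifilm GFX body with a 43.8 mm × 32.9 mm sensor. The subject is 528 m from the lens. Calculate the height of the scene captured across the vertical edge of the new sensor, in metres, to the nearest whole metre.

The focal length stays 42.6 mm; the relevant sensor dimension is now h = 32.9 mm. Object distance dₒ = 528 m = 528000 mm.
Thin-lens field height W = h·(dₒ − f)/f = 32.9 × (528000 − 42.6)/42.6 ≈ 407741.748 mm = 407.742 m.

408 m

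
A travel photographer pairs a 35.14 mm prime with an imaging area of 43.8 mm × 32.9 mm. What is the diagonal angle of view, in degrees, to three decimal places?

75.870°

Sensor diagonal = √(43.8² + 32.9²) = √3000.8500 ≈ 54.7800 mm.
Angle of view α = 2·arctan(d/2f) with d = 54.7800 mm and f = 35.14 mm.
d/2f = 0.77945; arctan(0.77945) ≈ 37.9348°, so α ≈ 75.8695°.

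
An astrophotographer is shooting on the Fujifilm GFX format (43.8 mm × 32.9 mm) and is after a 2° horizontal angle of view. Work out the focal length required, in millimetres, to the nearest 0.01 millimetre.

1254.65 mm

From α = 2·arctan(w/2f) we get f = w / (2·tan(α/2)).
With w = 43.8 mm and α/2 = 1°, tan(α/2) ≈ 0.01746, so f ≈ 43.8 / 0.03491 ≈ 1254.6502 mm.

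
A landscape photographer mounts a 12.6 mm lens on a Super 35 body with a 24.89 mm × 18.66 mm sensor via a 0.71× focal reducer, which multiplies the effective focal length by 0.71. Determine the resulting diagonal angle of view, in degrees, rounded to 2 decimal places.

Effective focal length f = 12.6 × 0.71 = 8.946 mm.
Sensor diagonal = √(24.89² + 18.66²) = √967.7077 ≈ 31.1080 mm.
α = 2·arctan(31.108 / (2 × 8.946)) = 2·arctan(1.73865) ≈ 120.1886°.

120.19°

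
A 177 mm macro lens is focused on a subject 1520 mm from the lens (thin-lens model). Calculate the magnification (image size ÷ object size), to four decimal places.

0.1318×

Thin lens: 1/f = 1/dₒ + 1/dᵢ → 1/dᵢ = 1/177 − 1/1520 = 0.0049918 mm⁻¹, so dᵢ ≈ 200.3276 mm.
Magnification m = dᵢ/dₒ = 200.3276/1520 ≈ 0.13179.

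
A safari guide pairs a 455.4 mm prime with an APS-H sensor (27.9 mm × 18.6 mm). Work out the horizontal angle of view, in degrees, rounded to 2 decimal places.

Angle of view α = 2·arctan(w/2f) with w = 27.9 mm and f = 455.4 mm.
w/2f = 0.03063; arctan(0.03063) ≈ 1.7546°, so α ≈ 3.5091°.

3.51°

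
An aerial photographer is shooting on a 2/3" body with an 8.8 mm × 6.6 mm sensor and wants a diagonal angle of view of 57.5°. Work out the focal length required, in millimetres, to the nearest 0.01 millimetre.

10.03 mm

Sensor diagonal = √(8.8² + 6.6²) = √121.0000 ≈ 11.0000 mm.
From α = 2·arctan(d/2f) we get f = d / (2·tan(α/2)).
With d = 11.0000 mm and α/2 = 28.75°, tan(α/2) ≈ 0.54862, so f ≈ 11.0000 / 1.09724 ≈ 10.0252 mm.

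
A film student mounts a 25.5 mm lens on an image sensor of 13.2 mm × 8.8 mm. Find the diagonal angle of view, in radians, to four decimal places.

Sensor diagonal = √(13.2² + 8.8²) = √251.6800 ≈ 15.8644 mm.
Angle of view α = 2·arctan(d/2f) with d = 15.8644 mm and f = 25.5 mm.
d/2f = 0.31107; arctan(0.31107) ≈ 0.3016 rad, so α ≈ 0.6032 rad.

0.6032 rad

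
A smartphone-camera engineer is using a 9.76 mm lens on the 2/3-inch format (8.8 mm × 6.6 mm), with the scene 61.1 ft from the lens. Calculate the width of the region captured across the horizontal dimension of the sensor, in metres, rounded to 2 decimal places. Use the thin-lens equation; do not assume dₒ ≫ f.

16.78 m

dₒ: 61.1 ft × 304.8 mm/ft = 18623.28 mm.
Similar triangles through the lens centre give W/dₒ = w/dᵢ; with 1/f = 1/dₒ + 1/dᵢ this gives W = w·(dₒ − f)/f.
W = 8.8 mm × (18623.3 − 9.76) / 9.76 = 8.8 × 1907.1229 ≈ 16782.681 mm = 16.7827 m.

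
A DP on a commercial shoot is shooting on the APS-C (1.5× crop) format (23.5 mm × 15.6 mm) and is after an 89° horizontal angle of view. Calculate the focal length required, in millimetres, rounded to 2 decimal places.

From α = 2·arctan(w/2f) we get f = w / (2·tan(α/2)).
With w = 23.5 mm and α/2 = 44.5°, tan(α/2) ≈ 0.98270, so f ≈ 23.5 / 1.96539 ≈ 11.9569 mm.

11.96 mm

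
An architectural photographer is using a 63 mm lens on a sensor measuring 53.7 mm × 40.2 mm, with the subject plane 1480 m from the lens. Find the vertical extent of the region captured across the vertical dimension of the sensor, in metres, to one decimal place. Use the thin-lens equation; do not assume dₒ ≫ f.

944.3 m

dₒ: 1480 m = 1.48e+06 mm.
Similar triangles through the lens centre give W/dₒ = h/dᵢ; with 1/f = 1/dₒ + 1/dᵢ this gives W = h·(dₒ − f)/f.
W = 40.2 mm × (1.48e+06 − 63) / 63 = 40.2 × 23491.0635 ≈ 944340.752 mm = 944.341 m.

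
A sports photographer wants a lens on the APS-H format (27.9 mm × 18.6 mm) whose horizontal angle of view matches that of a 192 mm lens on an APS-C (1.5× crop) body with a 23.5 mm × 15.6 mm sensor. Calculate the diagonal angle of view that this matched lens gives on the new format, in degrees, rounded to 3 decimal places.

Equal horizontal AOV ⇒ f₂ = f₁ · 27.9/23.5 = 192 × 1.18723 ≈ 227.9489 mm.
Sensor diagonal = √(27.9² + 18.6²) = √1124.3700 ≈ 33.5316 mm.
Diagonal AOV on the new format = 2·arctan(33.5316 / (2 × 227.9489)) = 2·arctan(0.07355) ≈ 8.4131°.

8.413°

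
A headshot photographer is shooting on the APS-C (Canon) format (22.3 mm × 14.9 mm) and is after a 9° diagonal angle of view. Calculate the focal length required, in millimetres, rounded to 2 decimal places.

170.39 mm

Sensor diagonal = √(22.3² + 14.9²) = √719.3000 ≈ 26.8198 mm.
From α = 2·arctan(d/2f) we get f = d / (2·tan(α/2)).
With d = 26.8198 mm and α/2 = 4.5°, tan(α/2) ≈ 0.07870, so f ≈ 26.8198 / 0.15740 ≈ 170.3887 mm.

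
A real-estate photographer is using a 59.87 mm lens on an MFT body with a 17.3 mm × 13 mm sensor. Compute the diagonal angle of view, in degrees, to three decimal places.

Sensor diagonal = √(17.3² + 13²) = √468.2900 ≈ 21.6400 mm.
Angle of view α = 2·arctan(d/2f) with d = 21.6400 mm and f = 59.87 mm.
d/2f = 0.18072; arctan(0.18072) ≈ 10.2442°, so α ≈ 20.4884°.

20.488°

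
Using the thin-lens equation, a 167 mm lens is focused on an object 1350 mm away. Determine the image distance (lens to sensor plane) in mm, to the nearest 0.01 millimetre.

190.57 mm

1/dᵢ = 1/f − 1/dₒ = 1/167 − 1/1350 = 0.0052473 mm⁻¹.
dᵢ = 1/0.0052473 ≈ 190.5748 mm.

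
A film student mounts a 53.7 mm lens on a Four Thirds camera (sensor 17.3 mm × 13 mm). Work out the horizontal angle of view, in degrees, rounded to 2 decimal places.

18.30°

Angle of view α = 2·arctan(w/2f) with w = 17.3 mm and f = 53.7 mm.
w/2f = 0.16108; arctan(0.16108) ≈ 9.1506°, so α ≈ 18.3012°.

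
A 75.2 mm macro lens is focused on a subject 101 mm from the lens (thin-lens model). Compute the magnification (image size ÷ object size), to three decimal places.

2.915×

Thin lens: 1/f = 1/dₒ + 1/dᵢ → 1/dᵢ = 1/75.2 − 1/101 = 0.0033969 mm⁻¹, so dᵢ ≈ 294.3876 mm.
Magnification m = dᵢ/dₒ = 294.3876/101 ≈ 2.91473.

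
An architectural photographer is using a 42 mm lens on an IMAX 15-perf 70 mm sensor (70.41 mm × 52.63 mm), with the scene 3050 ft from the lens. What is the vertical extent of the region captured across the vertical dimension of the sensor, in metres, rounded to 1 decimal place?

1164.9 m

dₒ: 3050 ft × 304.8 mm/ft = 929639.97 mm.
Similar triangles through the lens centre give W/dₒ = h/dᵢ; with 1/f = 1/dₒ + 1/dᵢ this gives W = h·(dₒ − f)/f.
W = 52.63 mm × (929640 − 42) / 42 = 52.63 × 22133.2850 ≈ 1164874.790 mm = 1164.87 m.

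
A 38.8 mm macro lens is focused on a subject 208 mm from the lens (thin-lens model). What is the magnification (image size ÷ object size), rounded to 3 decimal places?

0.229×

Thin lens: 1/f = 1/dₒ + 1/dᵢ → 1/dᵢ = 1/38.8 − 1/208 = 0.0209655 mm⁻¹, so dᵢ ≈ 47.6974 mm.
Magnification m = dᵢ/dₒ = 47.6974/208 ≈ 0.22931.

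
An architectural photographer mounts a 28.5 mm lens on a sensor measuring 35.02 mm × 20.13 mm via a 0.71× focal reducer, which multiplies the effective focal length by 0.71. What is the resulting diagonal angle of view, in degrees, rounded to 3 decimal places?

89.891°

Effective focal length f = 28.5 × 0.71 = 20.235 mm.
Sensor diagonal = √(35.02² + 20.13²) = √1631.6173 ≈ 40.3933 mm.
α = 2·arctan(40.393 / (2 × 20.235)) = 2·arctan(0.99810) ≈ 89.8913°.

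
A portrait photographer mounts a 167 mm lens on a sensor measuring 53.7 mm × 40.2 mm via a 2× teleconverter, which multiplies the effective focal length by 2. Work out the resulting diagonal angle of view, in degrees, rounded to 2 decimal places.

Effective focal length f = 167 × 2 = 334 mm.
Sensor diagonal = √(53.7² + 40.2²) = √4499.7300 ≈ 67.0800 mm.
α = 2·arctan(67.080 / (2 × 334)) = 2·arctan(0.10042) ≈ 11.4687°.

11.47°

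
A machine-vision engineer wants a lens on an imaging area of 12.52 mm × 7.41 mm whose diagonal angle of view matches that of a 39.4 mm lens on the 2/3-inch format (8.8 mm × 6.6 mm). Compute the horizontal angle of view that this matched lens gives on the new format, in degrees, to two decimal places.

Sensor diagonal = √(8.8² + 6.6²) = √121.0000 ≈ 11.0000 mm.
Sensor diagonal = √(12.52² + 7.41²) = √211.6585 ≈ 14.5485 mm.
Equal diagonal AOV ⇒ f₂ = f₁ · 14.5485/11.0000 = 39.4 × 1.32259 ≈ 52.1100 mm.
Horizontal AOV on the new format = 2·arctan(12.52 / (2 × 52.1100)) = 2·arctan(0.12013) ≈ 13.7003°.

13.70°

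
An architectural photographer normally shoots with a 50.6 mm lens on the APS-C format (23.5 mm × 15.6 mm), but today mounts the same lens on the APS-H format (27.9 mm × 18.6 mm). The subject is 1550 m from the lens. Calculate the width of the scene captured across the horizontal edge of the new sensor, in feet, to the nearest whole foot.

2804 ft

The focal length stays 50.6 mm; the relevant sensor dimension is now w = 27.9 mm. Object distance dₒ = 1550 m = 1.55e+06 mm.
Thin-lens field width W = w·(dₒ − f)/f = 27.9 × (1.55e+06 − 50.6)/50.6 ≈ 854616.369 mm = 854616.369/304.8 ft = 2803.86 ft.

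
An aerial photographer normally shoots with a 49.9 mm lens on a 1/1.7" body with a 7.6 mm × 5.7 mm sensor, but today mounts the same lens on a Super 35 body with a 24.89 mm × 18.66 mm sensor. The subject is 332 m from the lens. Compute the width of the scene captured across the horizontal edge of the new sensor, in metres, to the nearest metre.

166 m

The focal length stays 49.9 mm; the relevant sensor dimension is now w = 24.89 mm. Object distance dₒ = 332 m = 332000 mm.
Thin-lens field width W = w·(dₒ − f)/f = 24.89 × (332000 − 49.9)/49.9 ≈ 165575.912 mm = 165.576 m.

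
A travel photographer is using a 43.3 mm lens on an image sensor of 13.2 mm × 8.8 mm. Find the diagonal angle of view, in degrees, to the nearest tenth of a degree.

Sensor diagonal = √(13.2² + 8.8²) = √251.6800 ≈ 15.8644 mm.
Angle of view α = 2·arctan(d/2f) with d = 15.8644 mm and f = 43.3 mm.
d/2f = 0.18319; arctan(0.18319) ≈ 10.3810°, so α ≈ 20.7620°.

20.8°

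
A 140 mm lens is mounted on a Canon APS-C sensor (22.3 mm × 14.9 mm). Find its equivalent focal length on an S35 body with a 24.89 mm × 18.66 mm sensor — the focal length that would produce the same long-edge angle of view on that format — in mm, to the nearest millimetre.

Equal angle of view means equal width/f ratio, so f₂ = f₁ · (width₂/width₁) = 140 × 24.89/22.3.
f₂ = 140 × 1.11614 ≈ 156.260 mm.

156 mm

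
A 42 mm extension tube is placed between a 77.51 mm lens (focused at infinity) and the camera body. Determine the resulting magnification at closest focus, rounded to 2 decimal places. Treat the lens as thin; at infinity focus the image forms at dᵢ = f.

The tube moves the image plane from f to f + e, so dᵢ = 77.51 + 42 = 119.51 mm. Focus is achieved when 1/f = 1/dₒ + 1/dᵢ, giving dₒ = 1/(1/f − 1/(f+e)).
Magnification m = dᵢ/dₒ = (f+e)·(1/f − 1/(f+e)) = e/f = 42/77.51 ≈ 0.5419.

0.54×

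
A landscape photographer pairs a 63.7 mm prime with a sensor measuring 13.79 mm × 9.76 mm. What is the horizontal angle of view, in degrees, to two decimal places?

Angle of view α = 2·arctan(w/2f) with w = 13.79 mm and f = 63.7 mm.
w/2f = 0.10824; arctan(0.10824) ≈ 6.1777°, so α ≈ 12.3555°.

12.36°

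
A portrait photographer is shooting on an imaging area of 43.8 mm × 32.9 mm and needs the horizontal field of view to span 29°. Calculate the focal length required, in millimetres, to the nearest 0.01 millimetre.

84.68 mm

From α = 2·arctan(w/2f) we get f = w / (2·tan(α/2)).
With w = 43.8 mm and α/2 = 14.5°, tan(α/2) ≈ 0.25862, so f ≈ 43.8 / 0.51724 ≈ 84.6810 mm.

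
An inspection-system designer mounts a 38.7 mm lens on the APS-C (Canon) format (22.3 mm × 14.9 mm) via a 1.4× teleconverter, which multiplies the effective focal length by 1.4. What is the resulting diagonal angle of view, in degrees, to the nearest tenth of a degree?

Effective focal length f = 38.7 × 1.4 = 54.18 mm.
Sensor diagonal = √(22.3² + 14.9²) = √719.3000 ≈ 26.8198 mm.
α = 2·arctan(26.820 / (2 × 54.18)) = 2·arctan(0.24751) ≈ 27.8034°.

27.8°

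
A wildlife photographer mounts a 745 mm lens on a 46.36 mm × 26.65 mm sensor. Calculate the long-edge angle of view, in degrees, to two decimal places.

3.56°

Angle of view α = 2·arctan(w/2f) with w = 46.36 mm and f = 745 mm.
w/2f = 0.03111; arctan(0.03111) ≈ 1.7821°, so α ≈ 3.5643°.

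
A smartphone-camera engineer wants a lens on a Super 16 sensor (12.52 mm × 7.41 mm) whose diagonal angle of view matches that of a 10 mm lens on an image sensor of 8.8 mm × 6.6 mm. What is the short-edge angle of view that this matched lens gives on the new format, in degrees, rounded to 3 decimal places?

31.299°

Sensor diagonal = √(8.8² + 6.6²) = √121.0000 ≈ 11.0000 mm.
Sensor diagonal = √(12.52² + 7.41²) = √211.6585 ≈ 14.5485 mm.
Equal diagonal AOV ⇒ f₂ = f₁ · 14.5485/11.0000 = 10 × 1.32259 ≈ 13.2259 mm.
Short-edge AOV on the new format = 2·arctan(7.41 / (2 × 13.2259)) = 2·arctan(0.28013) ≈ 31.2985°.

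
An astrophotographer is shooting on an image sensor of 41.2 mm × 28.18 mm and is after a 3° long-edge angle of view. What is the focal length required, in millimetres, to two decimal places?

From α = 2·arctan(w/2f) we get f = w / (2·tan(α/2)).
With w = 41.2 mm and α/2 = 1.5°, tan(α/2) ≈ 0.02619, so f ≈ 41.2 / 0.05237 ≈ 786.6823 mm.

786.68 mm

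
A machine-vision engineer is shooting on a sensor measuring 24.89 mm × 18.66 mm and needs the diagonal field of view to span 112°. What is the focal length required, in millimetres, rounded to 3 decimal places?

10.491 mm

Sensor diagonal = √(24.89² + 18.66²) = √967.7077 ≈ 31.1080 mm.
From α = 2·arctan(d/2f) we get f = d / (2·tan(α/2)).
With d = 31.1080 mm and α/2 = 56°, tan(α/2) ≈ 1.48256, so f ≈ 31.1080 / 2.96512 ≈ 10.4913 mm.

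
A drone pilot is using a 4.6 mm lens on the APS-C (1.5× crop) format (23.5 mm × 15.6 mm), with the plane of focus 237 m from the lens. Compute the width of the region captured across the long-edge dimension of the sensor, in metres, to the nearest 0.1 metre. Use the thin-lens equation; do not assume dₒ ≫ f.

1210.7 m

dₒ: 237 m = 237000 mm.
Similar triangles through the lens centre give W/dₒ = w/dᵢ; with 1/f = 1/dₒ + 1/dᵢ this gives W = w·(dₒ − f)/f.
W = 23.5 mm × (237000 − 4.6) / 4.6 = 23.5 × 51520.7391 ≈ 1210737.370 mm = 1210.74 m.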